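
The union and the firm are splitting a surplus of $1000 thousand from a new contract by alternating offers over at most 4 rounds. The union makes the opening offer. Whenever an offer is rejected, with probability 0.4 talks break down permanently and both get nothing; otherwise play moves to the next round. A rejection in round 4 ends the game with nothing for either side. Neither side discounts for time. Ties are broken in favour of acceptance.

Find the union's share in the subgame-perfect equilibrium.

Round 4 (the firm proposes): rejection yields 0 for the union; the firm offers 0 and keeps 1000.
Round 3 (the union proposes): rejecting gives the firm an expected 0.6 × 1000 = 600; the union offers that and keeps 400.
Round 2 (the firm proposes): rejecting gives the union an expected 0.6 × 400 = 240. The firm offers 240 and keeps 1000 − 240 = 760.
Round 1 (the union proposes): rejecting gives the firm an expected 0.6 × 760 = 456. The union offers 456 and keeps 1000 − 456 = 544.

544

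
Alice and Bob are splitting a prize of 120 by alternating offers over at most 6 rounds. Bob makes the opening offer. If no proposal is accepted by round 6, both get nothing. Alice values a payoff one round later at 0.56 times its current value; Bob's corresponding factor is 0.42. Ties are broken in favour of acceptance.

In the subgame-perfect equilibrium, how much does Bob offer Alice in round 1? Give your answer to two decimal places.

51.86

Work backward from the last round.
Round 6 (Alice proposes): rejection yields 0 for Bob; Alice offers 0 and keeps 120.
Round 5 (Bob proposes): Alice can get 120 next round, worth 0.56 × 120 = 67.2 now; Bob offers that and keeps 52.8.
Round 4 (Alice proposes): Bob can get 52.8 next round, worth 0.42 × 52.8 = 22.176 now. Alice offers 22.176 and keeps 120 − 22.176 = 97.824.
Round 3 (Bob proposes): Alice can get 97.824 next round, worth 0.56 × 97.824 = 54.78144 now. Bob offers 54.78144 and keeps 120 − 54.78144 = 65.21856.
Round 2 (Alice proposes): Bob can get 65.21856 next round, worth 0.42 × 65.21856 = 27.3917952 now. Alice offers 27.3917952 and keeps 120 − 27.3917952 = 92.6082048.
Round 1 (Bob proposes): Alice can get 92.6082048 next round, worth 0.56 × 92.6082048 = 51.860594688 now, so Bob offers 51.860594688, keeping 68.139405312.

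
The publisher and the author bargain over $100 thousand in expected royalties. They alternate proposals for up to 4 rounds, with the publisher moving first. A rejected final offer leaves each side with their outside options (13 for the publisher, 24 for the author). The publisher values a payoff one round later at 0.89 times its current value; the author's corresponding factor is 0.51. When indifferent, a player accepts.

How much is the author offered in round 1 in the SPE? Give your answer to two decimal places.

Round 4 (the author proposes): the publisher gets 13 if talks fail, so the author offers 13 and keeps 87.
Round 3 (the publisher proposes): the author can get 87 next round, worth 0.51 × 87 = 44.37 now. The publisher offers 44.37 and keeps 100 − 44.37 = 55.63.
Round 2 (the author proposes): the publisher can get 55.63 next round, worth 0.89 × 55.63 = 49.5107 now, so the author offers 49.5107, keeping 50.4893.
Round 1 (the publisher proposes): the author can get 50.4893 next round, worth 0.51 × 50.4893 = 25.749543 now, so the publisher offers 25.749543, keeping 74.250457.

25.75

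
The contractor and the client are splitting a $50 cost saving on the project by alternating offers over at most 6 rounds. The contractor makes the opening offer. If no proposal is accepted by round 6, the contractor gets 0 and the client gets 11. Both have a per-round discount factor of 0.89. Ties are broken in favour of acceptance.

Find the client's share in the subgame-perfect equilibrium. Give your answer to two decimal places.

36.69

Round 6 (the client proposes): the contractor will accept anything ≥ 0, so the client offers 0 and keeps 50.
Round 5 (the contractor proposes): the client can get 50 next round, worth 0.89 × 50 = 44.5 now; the contractor offers that and keeps 5.5.
Round 4 (the client proposes): the contractor can get 5.5 next round, worth 0.89 × 5.5 = 4.895 now, so the client offers 4.895, keeping 45.105.
Round 3 (the contractor proposes): the client can get 45.105 next round, worth 0.89 × 45.105 = 40.14345 now. The contractor offers 40.14345 and keeps 50 − 40.14345 = 9.85655.
Round 2 (the client proposes): the contractor can get 9.85655 next round, worth 0.89 × 9.85655 = 8.7723295 now. The client offers 8.7723295 and keeps 50 − 8.7723295 = 41.2276705.
Round 1 (the contractor proposes): the client can get 41.2276705 next round, worth 0.89 × 41.2276705 = 36.692626745 now, so the contractor offers 36.692626745, keeping 13.307373255.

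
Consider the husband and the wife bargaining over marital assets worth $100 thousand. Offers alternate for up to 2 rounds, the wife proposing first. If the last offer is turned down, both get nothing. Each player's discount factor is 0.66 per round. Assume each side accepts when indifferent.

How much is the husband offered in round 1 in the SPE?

Round 2 (the husband proposes): the wife will accept anything ≥ 0, so the husband offers 0 and keeps 100.
Round 1 (the wife proposes): the husband can get 100 next round, worth 0.66 × 100 = 66 now. The wife offers 66 and keeps 100 − 66 = 34.

66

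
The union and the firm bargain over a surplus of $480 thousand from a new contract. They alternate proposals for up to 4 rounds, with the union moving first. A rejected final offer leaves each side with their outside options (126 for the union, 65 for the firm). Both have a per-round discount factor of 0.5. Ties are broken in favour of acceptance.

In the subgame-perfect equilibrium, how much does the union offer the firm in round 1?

164.25

Round 4 (the firm proposes): the union gets 126 if talks fail, so the firm offers 126 and keeps 354.
Round 3 (the union proposes): the firm can get 354 next round, worth 0.5 × 354 = 177 now; the union offers that and keeps 303.
Round 2 (the firm proposes): the union can get 303 next round, worth 0.5 × 303 = 151.5 now. The firm offers 151.5 and keeps 480 − 151.5 = 328.5.
Round 1 (the union proposes): the firm can get 328.5 next round, worth 0.5 × 328.5 = 164.25 now; the union offers that and keeps 315.75.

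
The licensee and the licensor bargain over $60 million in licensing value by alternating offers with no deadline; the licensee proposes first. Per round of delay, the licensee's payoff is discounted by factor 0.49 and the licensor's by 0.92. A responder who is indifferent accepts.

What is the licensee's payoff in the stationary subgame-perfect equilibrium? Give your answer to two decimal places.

In a stationary SPE each proposer offers the other exactly their discounted continuation value.
If the licensee keeps x when proposing and the licensor keeps y when proposing, then x = 60 − 0.92y and y = 60 − 0.49x.
Solving: x = 60(1 − 0.92) / (1 − 0.49·0.92) = 4.8 / 0.5492 ≈ 8.7400.
The licensor gets 60 − 8.7400 ≈ 51.2600.

8.74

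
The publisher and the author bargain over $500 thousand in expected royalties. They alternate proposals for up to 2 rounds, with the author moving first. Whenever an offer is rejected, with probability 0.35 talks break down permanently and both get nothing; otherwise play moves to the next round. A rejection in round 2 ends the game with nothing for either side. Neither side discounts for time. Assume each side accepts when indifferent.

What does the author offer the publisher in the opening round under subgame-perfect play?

Round 2 (the publisher proposes): the author will accept anything ≥ 0, so the publisher offers 0 and keeps 500.
Round 1 (the author proposes): rejecting gives the publisher an expected 0.65 × 500 = 325. The author offers 325 and keeps 500 − 325 = 175.

325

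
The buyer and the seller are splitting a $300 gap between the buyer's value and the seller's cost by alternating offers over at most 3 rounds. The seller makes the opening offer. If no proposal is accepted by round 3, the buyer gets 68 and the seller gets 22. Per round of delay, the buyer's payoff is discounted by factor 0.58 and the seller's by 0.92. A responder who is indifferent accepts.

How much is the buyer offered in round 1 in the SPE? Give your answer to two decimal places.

Round 3 (the seller proposes): the buyer gets 68 if talks fail, so the seller offers 68 and keeps 232.
Round 2 (the buyer proposes): the seller can get 232 next round, worth 0.92 × 232 = 213.44 now; the buyer offers that and keeps 86.56.
Round 1 (the seller proposes): the buyer can get 86.56 next round, worth 0.58 × 86.56 = 50.2048 now. The seller offers 50.2048 and keeps 300 − 50.2048 = 249.7952.

50.20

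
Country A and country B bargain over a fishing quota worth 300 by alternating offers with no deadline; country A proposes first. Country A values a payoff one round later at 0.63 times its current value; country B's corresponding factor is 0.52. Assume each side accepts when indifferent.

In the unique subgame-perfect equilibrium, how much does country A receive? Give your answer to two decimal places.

When country A proposes, country B accepts any offer worth at least 0.52 times what country B would get by proposing next round; and vice versa.
This gives x = 300 − 0.52y and y = 300 − 0.63x, where x and y are each side's share when it proposes.
Hence (1 − 0.52·0.63)x = 300(1 − 0.52), i.e. 0.6724·x = 144.
x ≈ 214.1582; country B's share is 300 − x ≈ 85.8418.

214.16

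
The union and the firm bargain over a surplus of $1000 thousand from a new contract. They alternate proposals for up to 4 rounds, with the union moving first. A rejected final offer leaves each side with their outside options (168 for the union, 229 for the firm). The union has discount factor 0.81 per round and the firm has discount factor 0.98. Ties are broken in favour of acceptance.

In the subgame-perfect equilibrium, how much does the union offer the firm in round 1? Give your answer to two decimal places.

Round 4 (the firm proposes): the union gets 168 if talks fail, so the firm offers 168 and keeps 832.
Round 3 (the union proposes): the firm can get 832 next round, worth 0.98 × 832 = 815.36 now, so the union offers 815.36, keeping 184.64.
Round 2 (the firm proposes): the union can get 184.64 next round, worth 0.81 × 184.64 = 149.5584 now; the firm offers that and keeps 850.4416.
Round 1 (the union proposes): the firm can get 850.4416 next round, worth 0.98 × 850.4416 = 833.432768 now, so the union offers 833.432768, keeping 166.567232.

833.43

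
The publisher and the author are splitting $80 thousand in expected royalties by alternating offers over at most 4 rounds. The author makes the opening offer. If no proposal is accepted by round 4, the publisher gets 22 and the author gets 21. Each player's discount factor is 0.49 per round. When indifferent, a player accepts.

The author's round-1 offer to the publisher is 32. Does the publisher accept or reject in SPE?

Accept

Round 4 (the publisher proposes): the author gets 21 if talks fail, so the publisher offers 21 and keeps 59.
Round 3 (the author proposes): the publisher can get 59 next round, worth 0.49 × 59 = 28.91 now. The author offers 28.91 and keeps 80 − 28.91 = 51.09.
Round 2 (the publisher proposes): the author can get 51.09 next round, worth 0.49 × 51.09 = 25.0341 now. The publisher offers 25.0341 and keeps 80 − 25.0341 = 54.9659.
So by rejecting in round 1, the publisher gets 54.9659 next round, worth 0.49 × 54.9659 = 26.933291 now.
Offer 32 ≥ 26.933291, so the publisher accepts.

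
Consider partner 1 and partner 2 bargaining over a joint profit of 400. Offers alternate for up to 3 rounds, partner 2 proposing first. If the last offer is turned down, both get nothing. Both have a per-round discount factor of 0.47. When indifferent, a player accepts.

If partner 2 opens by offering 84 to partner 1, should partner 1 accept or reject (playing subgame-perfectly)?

Round 3 (partner 2 proposes): partner 1 will accept anything ≥ 0, so partner 2 offers 0 and keeps 400.
Round 2 (partner 1 proposes): partner 2 can get 400 next round, worth 0.47 × 400 = 188 now. Partner 1 offers 188 and keeps 400 − 188 = 212.
So by rejecting in round 1, partner 1 gets 212 next round, worth 0.47 × 212 = 99.64 now.
Offer 84 < 99.64, so partner 1 rejects.

Reject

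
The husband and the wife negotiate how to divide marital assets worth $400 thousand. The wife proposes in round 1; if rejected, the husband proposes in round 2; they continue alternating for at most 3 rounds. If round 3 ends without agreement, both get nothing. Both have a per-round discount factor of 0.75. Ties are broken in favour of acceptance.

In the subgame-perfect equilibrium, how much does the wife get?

325

Solve by backward induction from round 3.
Round 3 (the wife proposes): rejection yields 0 for the husband; the wife offers 0 and keeps 400.
Round 2 (the husband proposes): the wife can get 400 next round, worth 0.75 × 400 = 300 now. The husband offers 300 and keeps 400 − 300 = 100.
Round 1 (the wife proposes): the husband can get 100 next round, worth 0.75 × 100 = 75 now, so the wife offers 75, keeping 325.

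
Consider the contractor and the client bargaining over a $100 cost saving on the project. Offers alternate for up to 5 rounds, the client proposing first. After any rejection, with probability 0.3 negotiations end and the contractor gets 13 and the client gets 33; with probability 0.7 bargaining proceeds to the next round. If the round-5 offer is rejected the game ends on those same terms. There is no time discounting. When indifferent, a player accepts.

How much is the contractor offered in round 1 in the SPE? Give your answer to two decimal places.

Round 5 (the client proposes): the contractor gets 13 if talks fail, so the client offers 13 and keeps 87.
Round 4 (the contractor proposes): rejecting gives the client an expected 0.7 × 87 + 0.3 × 33 = 70.8, so the contractor offers 70.8, keeping 29.2.
Round 3 (the client proposes): rejecting gives the contractor an expected 0.7 × 29.2 + 0.3 × 13 = 24.34. The client offers 24.34 and keeps 100 − 24.34 = 75.66.
Round 2 (the contractor proposes): rejecting gives the client an expected 0.7 × 75.66 + 0.3 × 33 = 62.862. The contractor offers 62.862 and keeps 100 − 62.862 = 37.138.
Round 1 (the client proposes): rejecting gives the contractor an expected 0.7 × 37.138 + 0.3 × 13 = 29.8966, so the client offers 29.8966, keeping 70.1034.

29.90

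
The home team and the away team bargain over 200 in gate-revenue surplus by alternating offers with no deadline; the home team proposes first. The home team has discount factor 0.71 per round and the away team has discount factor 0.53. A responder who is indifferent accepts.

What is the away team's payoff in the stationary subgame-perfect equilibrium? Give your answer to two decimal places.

When the home team proposes, the away team accepts any offer worth at least 0.53 times what the away team would get by proposing next round; and vice versa.
This gives x = 200 − 0.53y and y = 200 − 0.71x, where x and y are each side's share when it proposes.
Hence (1 − 0.53·0.71)x = 200(1 − 0.53), i.e. 0.6237·x = 94.
x ≈ 150.7135; the away team's share is 200 − x ≈ 49.2865.

49.29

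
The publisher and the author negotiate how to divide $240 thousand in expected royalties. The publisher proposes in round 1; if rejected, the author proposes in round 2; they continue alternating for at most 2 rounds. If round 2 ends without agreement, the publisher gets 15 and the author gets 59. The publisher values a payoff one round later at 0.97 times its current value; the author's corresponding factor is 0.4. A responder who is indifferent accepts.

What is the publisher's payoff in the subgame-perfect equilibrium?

Round 2 (the author proposes): the publisher gets 15 if talks fail, so the author offers 15 and keeps 225.
Round 1 (the publisher proposes): the author can get 225 next round, worth 0.4 × 225 = 90 now. The publisher offers 90 and keeps 240 − 90 = 150.

150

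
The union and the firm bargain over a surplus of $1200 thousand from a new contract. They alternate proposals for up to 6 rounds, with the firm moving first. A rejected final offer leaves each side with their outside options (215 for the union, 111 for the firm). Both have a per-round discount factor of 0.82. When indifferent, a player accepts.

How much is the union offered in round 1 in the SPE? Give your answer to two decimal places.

By backward induction:
Round 6 (the union proposes): the firm gets 111 if talks fail, so the union offers 111 and keeps 1089.
Round 5 (the firm proposes): the union can get 1089 next round, worth 0.82 × 1089 = 892.98 now; the firm offers that and keeps 307.02.
Round 4 (the union proposes): the firm can get 307.02 next round, worth 0.82 × 307.02 = 251.7564 now. The union offers 251.7564 and keeps 1200 − 251.7564 = 948.2436.
Round 3 (the firm proposes): the union can get 948.2436 next round, worth 0.82 × 948.2436 = 777.559752 now. The firm offers 777.559752 and keeps 1200 − 777.559752 = 422.440248.
Round 2 (the union proposes): the firm can get 422.440248 next round, worth 0.82 × 422.440248 = 346.40100336 now, so the union offers 346.40100336, keeping 853.59899664.
Round 1 (the firm proposes): the union can get 853.59899664 next round, worth 0.82 × 853.59899664 = 699.9511772448 now. The firm offers 699.9511772448 and keeps 1200 − 699.9511772448 = 500.0488227552.

699.95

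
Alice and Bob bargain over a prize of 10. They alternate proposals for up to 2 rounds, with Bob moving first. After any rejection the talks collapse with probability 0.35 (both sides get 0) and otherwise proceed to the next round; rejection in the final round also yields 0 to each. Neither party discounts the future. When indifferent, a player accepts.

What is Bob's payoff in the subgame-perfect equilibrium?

3.5

Round 2 (Alice proposes): rejection yields 0 for Bob; Alice offers 0 and keeps 10.
Round 1 (Bob proposes): rejecting gives Alice an expected 0.65 × 10 = 6.5. Bob offers 6.5 and keeps 10 − 6.5 = 3.5.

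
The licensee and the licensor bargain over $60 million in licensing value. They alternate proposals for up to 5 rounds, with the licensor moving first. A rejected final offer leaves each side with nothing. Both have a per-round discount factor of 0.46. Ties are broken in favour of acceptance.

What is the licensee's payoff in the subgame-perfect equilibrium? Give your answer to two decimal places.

18.06

Round 5 (the licensor proposes): the licensee will accept anything ≥ 0, so the licensor offers 0 and keeps 60.
Round 4 (the licensee proposes): the licensor can get 60 next round, worth 0.46 × 60 = 27.6 now, so the licensee offers 27.6, keeping 32.4.
Round 3 (the licensor proposes): the licensee can get 32.4 next round, worth 0.46 × 32.4 = 14.904 now, so the licensor offers 14.904, keeping 45.096.
Round 2 (the licensee proposes): the licensor can get 45.096 next round, worth 0.46 × 45.096 = 20.74416 now; the licensee offers that and keeps 39.25584.
Round 1 (the licensor proposes): the licensee can get 39.25584 next round, worth 0.46 × 39.25584 = 18.0576864 now; the licensor offers that and keeps 41.9423136.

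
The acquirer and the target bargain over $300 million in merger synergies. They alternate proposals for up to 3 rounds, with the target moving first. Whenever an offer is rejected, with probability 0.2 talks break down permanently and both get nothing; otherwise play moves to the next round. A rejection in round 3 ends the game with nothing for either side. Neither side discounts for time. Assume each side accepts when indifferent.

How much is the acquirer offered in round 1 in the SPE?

48

Round 3 (the target proposes): rejection yields 0 for the acquirer; the target offers 0 and keeps 300.
Round 2 (the acquirer proposes): rejecting gives the target an expected 0.8 × 300 = 240. The acquirer offers 240 and keeps 300 − 240 = 60.
Round 1 (the target proposes): rejecting gives the acquirer an expected 0.8 × 60 = 48, so the target offers 48, keeping 252.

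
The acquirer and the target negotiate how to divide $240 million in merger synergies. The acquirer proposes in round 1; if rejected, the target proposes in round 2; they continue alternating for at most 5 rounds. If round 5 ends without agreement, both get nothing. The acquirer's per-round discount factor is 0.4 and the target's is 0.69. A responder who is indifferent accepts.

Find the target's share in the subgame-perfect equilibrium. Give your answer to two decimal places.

Solve by backward induction from round 5.
Round 5 (the acquirer proposes): rejection yields 0 for the target; the acquirer offers 0 and keeps 240.
Round 4 (the target proposes): the acquirer can get 240 next round, worth 0.4 × 240 = 96 now. The target offers 96 and keeps 240 − 96 = 144.
Round 3 (the acquirer proposes): the target can get 144 next round, worth 0.69 × 144 = 99.36 now. The acquirer offers 99.36 and keeps 240 − 99.36 = 140.64.
Round 2 (the target proposes): the acquirer can get 140.64 next round, worth 0.4 × 140.64 = 56.256 now, so the target offers 56.256, keeping 183.744.
Round 1 (the acquirer proposes): the target can get 183.744 next round, worth 0.69 × 183.744 = 126.78336 now. The acquirer offers 126.78336 and keeps 240 − 126.78336 = 113.21664.

126.78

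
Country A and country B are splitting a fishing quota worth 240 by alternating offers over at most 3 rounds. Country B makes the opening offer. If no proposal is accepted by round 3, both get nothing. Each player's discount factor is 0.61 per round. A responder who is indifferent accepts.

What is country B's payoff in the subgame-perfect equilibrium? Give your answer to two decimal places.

182.90

Round 3 (country B proposes): country A will accept anything ≥ 0, so country B offers 0 and keeps 240.
Round 2 (country A proposes): country B can get 240 next round, worth 0.61 × 240 = 146.4 now; country A offers that and keeps 93.6.
Round 1 (country B proposes): country A can get 93.6 next round, worth 0.61 × 93.6 = 57.096 now. Country B offers 57.096 and keeps 240 − 57.096 = 182.904.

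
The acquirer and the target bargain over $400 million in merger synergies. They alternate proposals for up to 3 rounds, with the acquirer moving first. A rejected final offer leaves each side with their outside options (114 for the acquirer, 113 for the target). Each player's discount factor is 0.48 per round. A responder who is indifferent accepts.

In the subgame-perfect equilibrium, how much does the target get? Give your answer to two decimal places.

125.88

Solve by backward induction from round 3.
Round 3 (the acquirer proposes): the target gets 113 if talks fail, so the acquirer offers 113 and keeps 287.
Round 2 (the target proposes): the acquirer can get 287 next round, worth 0.48 × 287 = 137.76 now, so the target offers 137.76, keeping 262.24.
Round 1 (the acquirer proposes): the target can get 262.24 next round, worth 0.48 × 262.24 = 125.8752 now; the acquirer offers that and keeps 274.1248.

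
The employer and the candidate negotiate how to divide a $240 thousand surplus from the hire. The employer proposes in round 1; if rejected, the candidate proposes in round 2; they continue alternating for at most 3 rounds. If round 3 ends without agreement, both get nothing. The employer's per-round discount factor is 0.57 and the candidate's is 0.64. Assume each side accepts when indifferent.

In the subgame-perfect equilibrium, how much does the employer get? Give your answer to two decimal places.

173.95

Round 3 (the employer proposes): rejection yields 0 for the candidate; the employer offers 0 and keeps 240.
Round 2 (the candidate proposes): the employer can get 240 next round, worth 0.57 × 240 = 136.8 now. The candidate offers 136.8 and keeps 240 − 136.8 = 103.2.
Round 1 (the employer proposes): the candidate can get 103.2 next round, worth 0.64 × 103.2 = 66.048 now. The employer offers 66.048 and keeps 240 − 66.048 = 173.952.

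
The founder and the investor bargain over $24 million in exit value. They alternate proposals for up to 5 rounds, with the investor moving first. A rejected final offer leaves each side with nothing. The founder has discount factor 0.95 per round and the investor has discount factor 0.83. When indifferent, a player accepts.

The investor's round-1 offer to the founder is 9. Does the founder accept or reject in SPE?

Accept

Work out the founder's continuation value if the offer is rejected.
Round 5 (the investor proposes): rejection yields 0 for the founder; the investor offers 0 and keeps 24.
Round 4 (the founder proposes): the investor can get 24 next round, worth 0.83 × 24 = 19.92 now, so the founder offers 19.92, keeping 4.08.
Round 3 (the investor proposes): the founder can get 4.08 next round, worth 0.95 × 4.08 = 3.876 now; the investor offers that and keeps 20.124.
Round 2 (the founder proposes): the investor can get 20.124 next round, worth 0.83 × 20.124 = 16.70292 now. The founder offers 16.70292 and keeps 24 − 16.70292 = 7.29708.
So by rejecting in round 1, the founder gets 7.29708 next round, worth 0.95 × 7.29708 = 6.932226 now.
Offer 9 ≥ 6.932226, so the founder accepts.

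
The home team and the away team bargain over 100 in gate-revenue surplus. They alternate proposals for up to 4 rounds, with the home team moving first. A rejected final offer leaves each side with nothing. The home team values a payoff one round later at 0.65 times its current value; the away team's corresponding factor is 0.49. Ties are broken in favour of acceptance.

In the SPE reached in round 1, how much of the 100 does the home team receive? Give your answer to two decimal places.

67.24

Round 4 (the away team proposes): the home team will accept anything ≥ 0, so the away team offers 0 and keeps 100.
Round 3 (the home team proposes): the away team can get 100 next round, worth 0.49 × 100 = 49 now. The home team offers 49 and keeps 100 − 49 = 51.
Round 2 (the away team proposes): the home team can get 51 next round, worth 0.65 × 51 = 33.15 now. The away team offers 33.15 and keeps 100 − 33.15 = 66.85.
Round 1 (the home team proposes): the away team can get 66.85 next round, worth 0.49 × 66.85 = 32.7565 now, so the home team offers 32.7565, keeping 67.2435.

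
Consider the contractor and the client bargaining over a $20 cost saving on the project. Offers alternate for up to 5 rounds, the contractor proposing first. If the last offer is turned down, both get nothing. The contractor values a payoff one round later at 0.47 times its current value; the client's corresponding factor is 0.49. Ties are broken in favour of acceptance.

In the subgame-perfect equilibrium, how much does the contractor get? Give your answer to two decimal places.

Round 5 (the contractor proposes): the client will accept anything ≥ 0, so the contractor offers 0 and keeps 20.
Round 4 (the client proposes): the contractor can get 20 next round, worth 0.47 × 20 = 9.4 now. The client offers 9.4 and keeps 20 − 9.4 = 10.6.
Round 3 (the contractor proposes): the client can get 10.6 next round, worth 0.49 × 10.6 = 5.194 now. The contractor offers 5.194 and keeps 20 − 5.194 = 14.806.
Round 2 (the client proposes): the contractor can get 14.806 next round, worth 0.47 × 14.806 = 6.95882 now, so the client offers 6.95882, keeping 13.04118.
Round 1 (the contractor proposes): the client can get 13.04118 next round, worth 0.49 × 13.04118 = 6.3901782 now. The contractor offers 6.3901782 and keeps 20 − 6.3901782 = 13.6098218.

13.61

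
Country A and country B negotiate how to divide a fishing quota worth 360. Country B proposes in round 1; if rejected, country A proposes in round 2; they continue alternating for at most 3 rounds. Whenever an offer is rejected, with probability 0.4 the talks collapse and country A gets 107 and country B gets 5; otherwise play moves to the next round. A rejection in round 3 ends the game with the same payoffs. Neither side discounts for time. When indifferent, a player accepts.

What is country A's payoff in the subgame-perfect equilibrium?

Round 3 (country B proposes): country A gets 107 if talks fail, so country B offers 107 and keeps 253.
Round 2 (country A proposes): rejecting gives country B an expected 0.6 × 253 + 0.4 × 5 = 153.8. Country A offers 153.8 and keeps 360 − 153.8 = 206.2.
Round 1 (country B proposes): rejecting gives country A an expected 0.6 × 206.2 + 0.4 × 107 = 166.52. Country B offers 166.52 and keeps 360 − 166.52 = 193.48.

166.52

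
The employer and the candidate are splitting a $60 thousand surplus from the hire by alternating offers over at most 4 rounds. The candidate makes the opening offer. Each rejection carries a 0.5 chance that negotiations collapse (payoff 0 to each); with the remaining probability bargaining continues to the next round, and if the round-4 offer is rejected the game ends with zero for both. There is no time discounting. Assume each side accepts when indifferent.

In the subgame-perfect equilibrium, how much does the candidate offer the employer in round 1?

22.5

Round 4 (the employer proposes): rejection yields 0 for the candidate; the employer offers 0 and keeps 60.
Round 3 (the candidate proposes): rejecting gives the employer an expected 0.5 × 60 = 30. The candidate offers 30 and keeps 60 − 30 = 30.
Round 2 (the employer proposes): rejecting gives the candidate an expected 0.5 × 30 = 15; the employer offers that and keeps 45.
Round 1 (the candidate proposes): rejecting gives the employer an expected 0.5 × 45 = 22.5. The candidate offers 22.5 and keeps 60 − 22.5 = 37.5.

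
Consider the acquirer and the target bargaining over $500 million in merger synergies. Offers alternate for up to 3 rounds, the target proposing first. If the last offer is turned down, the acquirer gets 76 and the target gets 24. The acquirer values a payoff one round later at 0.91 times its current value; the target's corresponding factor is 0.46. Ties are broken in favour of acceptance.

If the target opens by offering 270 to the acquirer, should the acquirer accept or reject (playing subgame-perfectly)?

Work out the acquirer's continuation value if the offer is rejected.
Round 3 (the target proposes): the acquirer gets 76 if talks fail, so the target offers 76 and keeps 424.
Round 2 (the acquirer proposes): the target can get 424 next round, worth 0.46 × 424 = 195.04 now. The acquirer offers 195.04 and keeps 500 − 195.04 = 304.96.
So by rejecting in round 1, the acquirer gets 304.96 next round, worth 0.91 × 304.96 = 277.5136 now.
Offer 270 < 277.5136, so the acquirer rejects.

Reject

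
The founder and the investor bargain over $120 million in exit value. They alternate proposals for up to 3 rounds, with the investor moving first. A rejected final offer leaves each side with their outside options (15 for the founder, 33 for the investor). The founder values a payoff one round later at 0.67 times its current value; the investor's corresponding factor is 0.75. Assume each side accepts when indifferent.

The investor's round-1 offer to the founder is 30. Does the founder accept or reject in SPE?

Accept

Work out the founder's continuation value if the offer is rejected.
Round 3 (the investor proposes): the founder gets 15 if talks fail, so the investor offers 15 and keeps 105.
Round 2 (the founder proposes): the investor can get 105 next round, worth 0.75 × 105 = 78.75 now. The founder offers 78.75 and keeps 120 − 78.75 = 41.25.
So by rejecting in round 1, the founder gets 41.25 next round, worth 0.67 × 41.25 = 27.6375 now.
Offer 30 ≥ 27.6375, so the founder accepts.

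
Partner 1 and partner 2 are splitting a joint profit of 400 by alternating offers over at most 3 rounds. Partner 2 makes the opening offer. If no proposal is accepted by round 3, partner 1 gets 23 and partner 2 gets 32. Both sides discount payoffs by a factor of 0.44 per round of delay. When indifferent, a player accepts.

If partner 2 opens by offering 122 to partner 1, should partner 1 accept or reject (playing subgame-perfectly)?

Accept

Round 3 (partner 2 proposes): partner 1 gets 23 if talks fail, so partner 2 offers 23 and keeps 377.
Round 2 (partner 1 proposes): partner 2 can get 377 next round, worth 0.44 × 377 = 165.88 now; partner 1 offers that and keeps 234.12.
So by rejecting in round 1, partner 1 gets 234.12 next round, worth 0.44 × 234.12 = 103.0128 now.
Offer 122 ≥ 103.0128, so partner 1 accepts.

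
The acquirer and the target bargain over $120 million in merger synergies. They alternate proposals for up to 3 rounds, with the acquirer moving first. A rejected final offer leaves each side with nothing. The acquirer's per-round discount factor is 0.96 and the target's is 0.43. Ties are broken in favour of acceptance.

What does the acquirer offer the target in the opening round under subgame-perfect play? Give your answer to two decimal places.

Round 3 (the acquirer proposes): the target will accept anything ≥ 0, so the acquirer offers 0 and keeps 120.
Round 2 (the target proposes): the acquirer can get 120 next round, worth 0.96 × 120 = 115.2 now, so the target offers 115.2, keeping 4.8.
Round 1 (the acquirer proposes): the target can get 4.8 next round, worth 0.43 × 4.8 = 2.064 now. The acquirer offers 2.064 and keeps 120 − 2.064 = 117.936.

2.06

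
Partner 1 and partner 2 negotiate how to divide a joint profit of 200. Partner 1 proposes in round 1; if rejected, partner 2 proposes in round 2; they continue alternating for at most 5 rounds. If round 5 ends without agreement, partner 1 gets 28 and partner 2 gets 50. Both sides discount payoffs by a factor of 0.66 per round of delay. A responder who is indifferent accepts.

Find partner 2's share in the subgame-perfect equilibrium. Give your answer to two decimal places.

Round 5 (partner 1 proposes): partner 2 gets 50 if talks fail, so partner 1 offers 50 and keeps 150.
Round 4 (partner 2 proposes): partner 1 can get 150 next round, worth 0.66 × 150 = 99 now. Partner 2 offers 99 and keeps 200 − 99 = 101.
Round 3 (partner 1 proposes): partner 2 can get 101 next round, worth 0.66 × 101 = 66.66 now; partner 1 offers that and keeps 133.34.
Round 2 (partner 2 proposes): partner 1 can get 133.34 next round, worth 0.66 × 133.34 = 88.0044 now, so partner 2 offers 88.0044, keeping 111.9956.
Round 1 (partner 1 proposes): partner 2 can get 111.9956 next round, worth 0.66 × 111.9956 = 73.917096 now. Partner 1 offers 73.917096 and keeps 200 − 73.917096 = 126.082904.

73.92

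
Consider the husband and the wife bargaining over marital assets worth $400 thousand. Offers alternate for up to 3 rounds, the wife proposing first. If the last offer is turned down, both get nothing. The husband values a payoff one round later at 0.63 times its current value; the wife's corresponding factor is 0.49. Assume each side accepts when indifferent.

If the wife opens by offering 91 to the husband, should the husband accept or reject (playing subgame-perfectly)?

Work out the husband's continuation value if the offer is rejected.
Round 3 (the wife proposes): rejection yields 0 for the husband; the wife offers 0 and keeps 400.
Round 2 (the husband proposes): the wife can get 400 next round, worth 0.49 × 400 = 196 now; the husband offers that and keeps 204.
So by rejecting in round 1, the husband gets 204 next round, worth 0.63 × 204 = 128.52 now.
Offer 91 < 128.52, so the husband rejects.

Reject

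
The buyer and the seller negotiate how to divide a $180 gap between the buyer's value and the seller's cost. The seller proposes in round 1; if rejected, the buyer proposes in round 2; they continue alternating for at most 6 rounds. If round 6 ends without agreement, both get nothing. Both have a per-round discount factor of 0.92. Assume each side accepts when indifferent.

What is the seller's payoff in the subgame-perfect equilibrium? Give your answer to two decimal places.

Round 6 (the buyer proposes): rejection yields 0 for the seller; the buyer offers 0 and keeps 180.
Round 5 (the seller proposes): the buyer can get 180 next round, worth 0.92 × 180 = 165.6 now. The seller offers 165.6 and keeps 180 − 165.6 = 14.4.
Round 4 (the buyer proposes): the seller can get 14.4 next round, worth 0.92 × 14.4 = 13.248 now, so the buyer offers 13.248, keeping 166.752.
Round 3 (the seller proposes): the buyer can get 166.752 next round, worth 0.92 × 166.752 = 153.41184 now. The seller offers 153.41184 and keeps 180 − 153.41184 = 26.58816.
Round 2 (the buyer proposes): the seller can get 26.58816 next round, worth 0.92 × 26.58816 = 24.4611072 now. The buyer offers 24.4611072 and keeps 180 − 24.4611072 = 155.5388928.
Round 1 (the seller proposes): the buyer can get 155.5388928 next round, worth 0.92 × 155.5388928 = 143.095781376 now; the seller offers that and keeps 36.904218624.

36.90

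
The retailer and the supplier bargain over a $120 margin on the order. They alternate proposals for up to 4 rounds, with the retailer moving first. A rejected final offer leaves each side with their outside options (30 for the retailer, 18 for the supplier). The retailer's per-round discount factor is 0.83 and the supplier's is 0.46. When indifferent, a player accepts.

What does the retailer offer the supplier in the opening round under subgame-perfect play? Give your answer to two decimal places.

25.19

Round 4 (the supplier proposes): the retailer gets 30 if talks fail, so the supplier offers 30 and keeps 90.
Round 3 (the retailer proposes): the supplier can get 90 next round, worth 0.46 × 90 = 41.4 now; the retailer offers that and keeps 78.6.
Round 2 (the supplier proposes): the retailer can get 78.6 next round, worth 0.83 × 78.6 = 65.238 now. The supplier offers 65.238 and keeps 120 − 65.238 = 54.762.
Round 1 (the retailer proposes): the supplier can get 54.762 next round, worth 0.46 × 54.762 = 25.19052 now, so the retailer offers 25.19052, keeping 94.80948.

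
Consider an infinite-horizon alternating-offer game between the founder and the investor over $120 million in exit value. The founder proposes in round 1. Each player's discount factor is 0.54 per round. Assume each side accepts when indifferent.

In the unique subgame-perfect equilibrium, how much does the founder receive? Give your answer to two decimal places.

77.92

Let x be the founder's share when the founder proposes and y be the investor's share when the investor proposes.
The investor accepts iff offered ≥ 0.54·y, so x = 120 − 0.54y. Symmetrically y = 120 − 0.54x.
Substituting: x = 120 − 0.54(120 − 0.54x), giving x(1 − 0.54·0.54) = 120(1 − 0.54).
So x = 120 × 0.46 / 0.7084 ≈ 77.9221, and the investor receives 120 − x ≈ 42.0779.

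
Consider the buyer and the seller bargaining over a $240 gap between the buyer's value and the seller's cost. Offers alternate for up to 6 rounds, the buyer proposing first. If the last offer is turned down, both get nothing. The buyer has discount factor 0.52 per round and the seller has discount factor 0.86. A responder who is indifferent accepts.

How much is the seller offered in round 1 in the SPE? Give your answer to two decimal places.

184.65

Round 6 (the seller proposes): rejection yields 0 for the buyer; the seller offers 0 and keeps 240.
Round 5 (the buyer proposes): the seller can get 240 next round, worth 0.86 × 240 = 206.4 now; the buyer offers that and keeps 33.6.
Round 4 (the seller proposes): the buyer can get 33.6 next round, worth 0.52 × 33.6 = 17.472 now, so the seller offers 17.472, keeping 222.528.
Round 3 (the buyer proposes): the seller can get 222.528 next round, worth 0.86 × 222.528 = 191.37408 now, so the buyer offers 191.37408, keeping 48.62592.
Round 2 (the seller proposes): the buyer can get 48.62592 next round, worth 0.52 × 48.62592 = 25.2854784 now. The seller offers 25.2854784 and keeps 240 − 25.2854784 = 214.7145216.
Round 1 (the buyer proposes): the seller can get 214.7145216 next round, worth 0.86 × 214.7145216 = 184.654488576 now; the buyer offers that and keeps 55.345511424.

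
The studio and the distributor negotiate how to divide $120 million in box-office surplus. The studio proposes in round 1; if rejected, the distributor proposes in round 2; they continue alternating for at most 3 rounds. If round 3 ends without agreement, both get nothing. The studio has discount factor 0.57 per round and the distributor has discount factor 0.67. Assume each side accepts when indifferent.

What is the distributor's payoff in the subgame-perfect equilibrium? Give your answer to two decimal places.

34.57

Round 3 (the studio proposes): the distributor will accept anything ≥ 0, so the studio offers 0 and keeps 120.
Round 2 (the distributor proposes): the studio can get 120 next round, worth 0.57 × 120 = 68.4 now. The distributor offers 68.4 and keeps 120 − 68.4 = 51.6.
Round 1 (the studio proposes): the distributor can get 51.6 next round, worth 0.67 × 51.6 = 34.572 now; the studio offers that and keeps 85.428.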